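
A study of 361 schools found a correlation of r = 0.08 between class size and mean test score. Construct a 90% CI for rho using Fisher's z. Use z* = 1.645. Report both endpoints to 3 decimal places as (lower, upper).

Fisher z: z_r = atanh(r) = ½·ln((1+0.08)/(1−0.08)) = 0.080171
SE(z) = 1/√(n−3) = 1/√358 = 0.052852
90% ⇒ z* = 1.645; margin = 1.645·0.052852 = 0.086942
CI on z-scale: (-0.006771, 0.167113)
Back-transform: tanh(-0.006771) = -0.006771, tanh(0.167113) = 0.165575

(-0.007, 0.166)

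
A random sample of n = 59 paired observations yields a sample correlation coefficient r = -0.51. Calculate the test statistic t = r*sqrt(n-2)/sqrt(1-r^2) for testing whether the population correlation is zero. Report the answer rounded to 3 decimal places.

1 − r² = 1 − 0.2601 = 0.7399;  √(1−r²) = 0.860174
√(n−2) = √57 = 7.549834
t = r·√(n−2)/√(1−r²) = -0.51 · 7.549834 / 0.860174 = -4.476

-4.476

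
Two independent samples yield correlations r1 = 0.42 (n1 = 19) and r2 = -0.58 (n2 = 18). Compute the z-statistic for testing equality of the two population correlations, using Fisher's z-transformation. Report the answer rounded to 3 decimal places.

Fisher z-transforms: z1 = atanh(0.42) = 0.447692, z2 = atanh(-0.58) = -0.662463; difference d = 1.110155
Var(d) = 1/16 + 1/15 = 0.0625000 + 0.0666667 = 0.1291667
z = d/√Var(d) = 1.110155 / √0.1291667 = 1.110155 / 0.359398 = 3.089

3.089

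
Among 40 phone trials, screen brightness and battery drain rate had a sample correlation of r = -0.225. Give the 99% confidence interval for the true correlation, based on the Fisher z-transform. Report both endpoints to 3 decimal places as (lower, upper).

z_r = atanh(-0.225) = -0.228917;  SE = 1/√(n−3) = 1/√37 = 0.164399
z-limits: -0.228917 ± 2.576·0.164399 = -0.228917 ± 0.423492 = [-0.652409, 0.194575]
ρ-limits: (tanh -0.652409, tanh 0.194575) = (-0.573, 0.192)

(-0.573, 0.192)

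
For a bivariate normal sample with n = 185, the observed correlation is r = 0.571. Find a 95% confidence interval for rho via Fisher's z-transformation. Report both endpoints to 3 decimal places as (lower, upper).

(0.465, 0.661)

z_r = atanh(0.571) = 0.649005;  SE = 1/√(n−3) = 1/√182 = 0.074125
z-limits: 0.649005 ± 1.960·0.074125 = 0.649005 ± 0.145285 = [0.503720, 0.794290]
ρ-limits: (tanh 0.503720, tanh 0.794290) = (0.465, 0.661)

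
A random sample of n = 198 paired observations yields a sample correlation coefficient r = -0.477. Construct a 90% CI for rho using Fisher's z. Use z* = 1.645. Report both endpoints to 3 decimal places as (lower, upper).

z_r = atanh(-0.477) = -0.519093;  SE = 1/√(n−3) = 1/√195 = 0.071611
z-limits: -0.519093 ± 1.645·0.071611 = -0.519093 ± 0.117800 = [-0.636893, -0.401293]
ρ-limits: (tanh -0.636893, tanh -0.401293) = (-0.563, -0.381)

(-0.563, -0.381)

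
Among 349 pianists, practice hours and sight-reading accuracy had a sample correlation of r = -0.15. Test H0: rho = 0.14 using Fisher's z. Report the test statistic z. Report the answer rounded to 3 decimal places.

Fisher z: atanh(-0.15) = -0.151140, atanh(0.14) = 0.140926
z = (z_r − z_0)·√(n−3) = (-0.151140 − 0.140926)·√346 = -0.292066 · 18.601075 = -5.433

-5.433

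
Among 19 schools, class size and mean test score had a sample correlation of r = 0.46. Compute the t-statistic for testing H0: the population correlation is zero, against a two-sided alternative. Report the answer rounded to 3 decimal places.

1 − r² = 1 − 0.2116 = 0.7884;  √(1−r²) = 0.887919
√(n−2) = √17 = 4.123106
t = r·√(n−2)/√(1−r²) = 0.46 · 4.123106 / 0.887919 = 2.136

2.136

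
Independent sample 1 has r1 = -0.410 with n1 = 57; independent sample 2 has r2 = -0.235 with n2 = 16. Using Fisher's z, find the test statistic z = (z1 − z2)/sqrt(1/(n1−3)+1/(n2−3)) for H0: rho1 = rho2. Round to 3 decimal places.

-0.635

z1 = atanh(-0.410) = -0.435611,  z2 = atanh(-0.235) = -0.239475
SE = √(1/(n1−3) + 1/(n2−3)) = √(1/54 + 1/13) = √(0.0185185 + 0.0769231) = √0.0954416 = 0.308936
z = (z1 − z2)/SE = (-0.435611 − (-0.239475)) / 0.308936 = -0.196136 / 0.308936 = -0.635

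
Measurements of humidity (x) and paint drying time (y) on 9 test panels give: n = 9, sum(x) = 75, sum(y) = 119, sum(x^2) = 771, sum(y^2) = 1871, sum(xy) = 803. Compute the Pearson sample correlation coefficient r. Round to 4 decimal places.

S_xy = nΣxy − ΣxΣy = 9·803 − 75·119 = 7227 − 8925 = -1698
S_xx = nΣx² − (Σx)² = 9·771 − 75² = 6939 − 5625 = 1314
S_yy = nΣy² − (Σy)² = 9·1871 − 119² = 16839 − 14161 = 2678
r = S_xy / √(S_xx·S_yy) = -1698 / √(1314·2678) = -1698 / √3518892 = -1698 / 1875.8710 = -0.9052

-0.9052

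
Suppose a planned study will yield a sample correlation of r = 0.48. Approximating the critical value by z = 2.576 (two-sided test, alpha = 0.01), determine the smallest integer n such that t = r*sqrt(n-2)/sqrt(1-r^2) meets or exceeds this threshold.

r√(n−2)/√(1−r²) ≥ 2.576  ⇔  n−2 ≥ (2.576)²·(1−r²)/r²
(1−r²)/r² = (1−0.2304)/0.2304 = 3.3403
n ≥ 2 + 6.635776·3.3403 = 2 + 22.1655 = 24.1655
⌈24.1655⌉ = 25

25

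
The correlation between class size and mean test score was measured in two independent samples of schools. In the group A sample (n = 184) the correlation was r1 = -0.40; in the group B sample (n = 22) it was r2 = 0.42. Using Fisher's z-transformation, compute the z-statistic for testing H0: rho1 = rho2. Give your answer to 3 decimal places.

z1 = atanh(-0.40) = -0.423649,  z2 = atanh(0.42) = 0.447692
SE = √(1/(n1−3) + 1/(n2−3)) = √(1/181 + 1/19) = √(0.0055249 + 0.0526316) = √0.0581565 = 0.241157
z = (z1 − z2)/SE = (-0.423649 − 0.447692) / 0.241157 = -0.871341 / 0.241157 = -3.613

-3.613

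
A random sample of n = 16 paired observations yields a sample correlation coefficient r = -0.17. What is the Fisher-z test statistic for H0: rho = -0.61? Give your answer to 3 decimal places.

z_r = atanh(-0.17) = -0.171667,  z_0 = atanh(-0.61) = -0.708921
SE = 1/√(n−3) = 1/√13 = 0.277350
z = (z_r − z_0)/SE = (-0.171667 − (-0.708921)) / 0.277350 = 0.537254 / 0.277350 = 1.937

1.937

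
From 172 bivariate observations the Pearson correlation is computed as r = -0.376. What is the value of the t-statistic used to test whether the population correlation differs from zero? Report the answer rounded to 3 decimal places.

1 − r² = 1 − 0.141376 = 0.858624;  √(1−r²) = 0.926620
√(n−2) = √170 = 13.038405
t = r·√(n−2)/√(1−r²) = -0.376 · 13.038405 / 0.926620 = -5.291

-5.291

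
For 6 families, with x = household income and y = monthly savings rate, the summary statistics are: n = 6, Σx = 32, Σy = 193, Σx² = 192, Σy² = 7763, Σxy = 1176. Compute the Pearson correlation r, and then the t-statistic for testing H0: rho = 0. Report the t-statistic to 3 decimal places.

S_xy = nΣxy − ΣxΣy = 6·1176 − 32·193 = 7056 − 6176 = 880
S_xx = nΣx² − (Σx)² = 6·192 − 32² = 1152 − 1024 = 128
S_yy = nΣy² − (Σy)² = 6·7763 − 193² = 46578 − 37249 = 9329
r = S_xy / √(S_xx·S_yy) = 880 / √(128·9329) = 880 / √1194112 = 880 / 1092.7543 = 0.8053
t = r·√(n−2)/√(1−r²) = 0.8053·√4 / √(1−0.648508) = 1.610600 / 0.592868 = 2.717

2.717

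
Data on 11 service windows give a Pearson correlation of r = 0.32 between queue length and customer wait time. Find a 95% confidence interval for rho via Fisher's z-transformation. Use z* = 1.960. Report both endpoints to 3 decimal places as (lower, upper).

Fisher z: z_r = atanh(r) = ½·ln((1+0.32)/(1−0.32)) = 0.331647
SE(z) = 1/√(n−3) = 1/√8 = 0.353553
95% ⇒ z* = 1.960; margin = 1.960·0.353553 = 0.692964
CI on z-scale: (-0.361317, 1.024611)
Back-transform: tanh(-0.361317) = -0.346374, tanh(1.024611) = 0.771738

(-0.346, 0.772)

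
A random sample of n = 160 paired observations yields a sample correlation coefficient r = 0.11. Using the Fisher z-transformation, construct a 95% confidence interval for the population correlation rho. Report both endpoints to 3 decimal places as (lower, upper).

(-0.046, 0.261)

z_r = atanh(0.11) = 0.110447;  SE = 1/√(n−3) = 1/√157 = 0.079809
z-limits: 0.110447 ± 1.960·0.079809 = 0.110447 ± 0.156426 = [-0.045979, 0.266873]
ρ-limits: (tanh -0.045979, tanh 0.266873) = (-0.046, 0.261)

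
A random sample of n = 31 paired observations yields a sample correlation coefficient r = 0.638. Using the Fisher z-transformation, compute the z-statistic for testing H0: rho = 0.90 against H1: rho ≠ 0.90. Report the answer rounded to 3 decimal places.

-3.796

Fisher z: atanh(0.638) = 0.754794, atanh(0.90) = 1.472219
z = (z_r − z_0)·√(n−3) = (0.754794 − 1.472219)·√28 = -0.717425 · 5.291503 = -3.796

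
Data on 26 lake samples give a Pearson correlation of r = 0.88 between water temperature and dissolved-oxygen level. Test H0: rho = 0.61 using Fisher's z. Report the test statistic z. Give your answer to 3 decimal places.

Fisher z: atanh(0.88) = 1.375768, atanh(0.61) = 0.708921
z = (z_r − z_0)·√(n−3) = (1.375768 − 0.708921)·√23 = 0.666847 · 4.795832 = 3.198

3.198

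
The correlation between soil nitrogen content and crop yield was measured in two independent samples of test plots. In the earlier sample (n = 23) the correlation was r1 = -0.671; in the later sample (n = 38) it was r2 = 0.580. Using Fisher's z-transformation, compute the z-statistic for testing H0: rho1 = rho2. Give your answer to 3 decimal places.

z1 = atanh(-0.671) = -0.812560,  z2 = atanh(0.580) = 0.662463
SE = √(1/(n1−3) + 1/(n2−3)) = √(1/20 + 1/35) = √(0.0500000 + 0.0285714) = √0.0785714 = 0.280306
z = (z1 − z2)/SE = (-0.812560 − 0.662463) / 0.280306 = -1.475023 / 0.280306 = -5.262

-5.262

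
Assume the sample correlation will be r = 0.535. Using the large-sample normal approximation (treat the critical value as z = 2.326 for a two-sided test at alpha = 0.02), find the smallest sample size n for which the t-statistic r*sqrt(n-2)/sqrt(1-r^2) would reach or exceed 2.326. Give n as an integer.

16

r√(n−2)/√(1−r²) ≥ 2.326  ⇔  n−2 ≥ (2.326)²·(1−r²)/r²
(1−r²)/r² = (1−0.286225)/0.286225 = 2.4938
n ≥ 2 + 5.410276·2.4938 = 2 + 13.4921 = 15.4921
⌈15.4921⌉ = 16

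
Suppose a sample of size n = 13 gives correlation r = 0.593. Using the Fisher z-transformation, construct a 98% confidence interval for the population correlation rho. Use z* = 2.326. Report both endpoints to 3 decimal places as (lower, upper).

Fisher z: z_r = atanh(r) = ½·ln((1+0.593)/(1−0.593)) = 0.682281
SE(z) = 1/√(n−3) = 1/√10 = 0.316228
98% ⇒ z* = 2.326; margin = 2.326·0.316228 = 0.735546
CI on z-scale: (-0.053265, 1.417827)
Back-transform: tanh(-0.053265) = -0.053215, tanh(1.417827) = 0.889145

(-0.053, 0.889)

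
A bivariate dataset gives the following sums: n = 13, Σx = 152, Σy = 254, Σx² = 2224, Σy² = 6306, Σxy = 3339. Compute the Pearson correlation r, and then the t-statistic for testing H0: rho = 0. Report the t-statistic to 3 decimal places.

S_xy = nΣxy − ΣxΣy = 13·3339 − 152·254 = 43407 − 38608 = 4799
S_xx = nΣx² − (Σx)² = 13·2224 − 152² = 28912 − 23104 = 5808
S_yy = nΣy² − (Σy)² = 13·6306 − 254² = 81978 − 64516 = 17462
r = S_xy / √(S_xx·S_yy) = 4799 / √(5808·17462) = 4799 / √101419296 = 4799 / 10070.7148 = 0.4765
t = r·√(n−2)/√(1−r²) = 0.4765·√11 / √(1−0.227052) = 1.580372 / 0.879175 = 1.798

1.798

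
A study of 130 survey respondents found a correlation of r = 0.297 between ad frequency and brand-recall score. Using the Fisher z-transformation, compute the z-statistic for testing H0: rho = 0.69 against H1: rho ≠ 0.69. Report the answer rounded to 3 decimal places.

Fisher z: atanh(0.297) = 0.306226, atanh(0.69) = 0.847956
z = (z_r − z_0)·√(n−3) = (0.306226 − 0.847956)·√127 = -0.541730 · 11.269428 = -6.105

-6.105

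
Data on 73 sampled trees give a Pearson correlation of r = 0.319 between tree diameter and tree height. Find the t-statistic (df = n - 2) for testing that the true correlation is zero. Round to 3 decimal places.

t = r·√(n−2) / √(1−r²) with r = 0.319, n = 73
  = 0.319·√71 / √(1 − 0.101761)
  = 0.319·8.426150 / 0.947755
  = 2.687942 / 0.947755 = 2.836

2.836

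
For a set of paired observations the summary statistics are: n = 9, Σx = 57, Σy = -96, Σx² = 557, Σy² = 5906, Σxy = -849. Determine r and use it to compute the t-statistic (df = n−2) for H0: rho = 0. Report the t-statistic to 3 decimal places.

-0.673

S_xy = nΣxy − ΣxΣy = 9·(-849) − 57·(-96) = -7641 − (-5472) = -2169
S_xx = nΣx² − (Σx)² = 9·557 − 57² = 5013 − 3249 = 1764
S_yy = nΣy² − (Σy)² = 9·5906 − (-96)² = 53154 − 9216 = 43938
r = S_xy / √(S_xx·S_yy) = -2169 / √(1764·43938) = -2169 / √77506632 = -2169 / 8803.7851 = -0.2464
t = r·√(n−2)/√(1−r²) = -0.2464·√7 / √(1−0.060713) = -0.651913 / 0.969168 = -0.673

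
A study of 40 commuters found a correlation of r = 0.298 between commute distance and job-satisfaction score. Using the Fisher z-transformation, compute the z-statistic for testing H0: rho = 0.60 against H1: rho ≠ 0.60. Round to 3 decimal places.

z_r = atanh(0.298) = 0.307323,  z_0 = atanh(0.60) = 0.693147
SE = 1/√(n−3) = 1/√37 = 0.164399
z = (z_r − z_0)/SE = (0.307323 − 0.693147) / 0.164399 = -0.385824 / 0.164399 = -2.347

-2.347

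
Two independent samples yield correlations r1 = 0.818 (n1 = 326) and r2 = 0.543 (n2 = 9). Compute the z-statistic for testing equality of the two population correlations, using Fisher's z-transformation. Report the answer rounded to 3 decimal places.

Fisher z-transforms: z1 = atanh(0.818) = 1.150743, z2 = atanh(0.543) = 0.608400; difference d = 0.542343
Var(d) = 1/323 + 1/6 = 0.0030960 + 0.1666667 = 0.1697627
z = d/√Var(d) = 0.542343 / √0.1697627 = 0.542343 / 0.412023 = 1.316

1.316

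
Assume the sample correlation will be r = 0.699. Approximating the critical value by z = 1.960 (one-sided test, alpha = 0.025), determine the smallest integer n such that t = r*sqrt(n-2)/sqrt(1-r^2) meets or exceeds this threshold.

7

r√(n−2)/√(1−r²) ≥ 1.960  ⇔  n−2 ≥ (1.960)²·(1−r²)/r²
(1−r²)/r² = (1−0.488601)/0.488601 = 1.0467
n ≥ 2 + 3.8416·1.0467 = 2 + 4.0210 = 6.0210
⌈6.0210⌉ = 7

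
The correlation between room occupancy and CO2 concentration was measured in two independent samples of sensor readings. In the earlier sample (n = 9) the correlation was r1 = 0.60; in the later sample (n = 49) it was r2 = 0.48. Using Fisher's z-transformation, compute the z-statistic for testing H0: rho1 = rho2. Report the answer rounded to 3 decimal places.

0.392

Fisher z-transforms: z1 = atanh(0.60) = 0.693147, z2 = atanh(0.48) = 0.522984; difference d = 0.170163
Var(d) = 1/6 + 1/46 = 0.1666667 + 0.0217391 = 0.1884058
z = d/√Var(d) = 0.170163 / √0.1884058 = 0.170163 / 0.434057 = 0.392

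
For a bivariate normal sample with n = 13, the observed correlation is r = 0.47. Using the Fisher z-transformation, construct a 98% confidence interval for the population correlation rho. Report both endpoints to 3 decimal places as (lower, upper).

(-0.222, 0.847)

Fisher z: z_r = atanh(r) = ½·ln((1+0.47)/(1−0.47)) = 0.510070
SE(z) = 1/√(n−3) = 1/√10 = 0.316228
98% ⇒ z* = 2.326; margin = 2.326·0.316228 = 0.735546
CI on z-scale: (-0.225476, 1.245616)
Back-transform: tanh(-0.225476) = -0.221731, tanh(1.245616) = 0.847050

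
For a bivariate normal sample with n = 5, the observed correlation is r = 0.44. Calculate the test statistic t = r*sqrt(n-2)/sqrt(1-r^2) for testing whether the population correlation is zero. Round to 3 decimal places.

0.849

1 − r² = 1 − 0.1936 = 0.8064;  √(1−r²) = 0.897998
√(n−2) = √3 = 1.732051
t = r·√(n−2)/√(1−r²) = 0.44 · 1.732051 / 0.897998 = 0.849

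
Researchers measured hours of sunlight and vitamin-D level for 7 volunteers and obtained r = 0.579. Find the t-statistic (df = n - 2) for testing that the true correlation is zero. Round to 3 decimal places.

t = r·√(n−2) / √(1−r²) with r = 0.579, n = 7
  = 0.579·√5 / √(1 − 0.335241)
  = 0.579·2.236068 / 0.815328
  = 1.294683 / 0.815328 = 1.588

1.588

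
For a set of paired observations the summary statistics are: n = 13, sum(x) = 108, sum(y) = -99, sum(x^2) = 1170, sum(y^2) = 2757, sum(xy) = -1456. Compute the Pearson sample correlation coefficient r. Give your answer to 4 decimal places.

Numerator: nΣxy − (Σx)(Σy) = 13·(-1456) − (108)(-99) = -8236
Denominator: √[(nΣx²−(Σx)²)(nΣy²−(Σy)²)]
  nΣx²−(Σx)² = 13·1170 − 11664 = 3546;  nΣy²−(Σy)² = 13·2757 − 9801 = 26040
  √(3546·26040) = √92337840 = 9609.2580
r = -8236 / 9609.2580 = -0.8571

-0.8571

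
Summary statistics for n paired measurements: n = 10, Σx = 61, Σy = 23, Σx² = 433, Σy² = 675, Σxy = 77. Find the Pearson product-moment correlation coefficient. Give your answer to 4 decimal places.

S_xy = nΣxy − ΣxΣy = 10·77 − 61·23 = 770 − 1403 = -633
S_xx = nΣx² − (Σx)² = 10·433 − 61² = 4330 − 3721 = 609
S_yy = nΣy² − (Σy)² = 10·675 − 23² = 6750 − 529 = 6221
r = S_xy / √(S_xx·S_yy) = -633 / √(609·6221) = -633 / √3788589 = -633 / 1946.4298 = -0.3252

-0.3252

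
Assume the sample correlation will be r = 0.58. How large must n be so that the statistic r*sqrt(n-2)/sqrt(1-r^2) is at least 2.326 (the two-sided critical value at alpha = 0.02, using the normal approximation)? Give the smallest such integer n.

Need r·√(n−2)/√(1−r²) ≥ 2.326
√(n−2) ≥ 2.326·√(1−0.3364) / 0.58 = 2.326·0.814616 / 0.58 = 3.2669
n−2 ≥ 10.6726  ⇒  n ≥ 12.6726
Smallest integer n = 13

13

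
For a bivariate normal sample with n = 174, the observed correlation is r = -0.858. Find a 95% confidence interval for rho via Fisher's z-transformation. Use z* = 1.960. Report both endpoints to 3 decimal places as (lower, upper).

z_r = atanh(-0.858) = -1.285714;  SE = 1/√(n−3) = 1/√171 = 0.076472
z-limits: -1.285714 ± 1.960·0.076472 = -1.285714 ± 0.149885 = [-1.435599, -1.135829]
ρ-limits: (tanh -1.435599, tanh -1.135829) = (-0.893, -0.813)

(-0.893, -0.813)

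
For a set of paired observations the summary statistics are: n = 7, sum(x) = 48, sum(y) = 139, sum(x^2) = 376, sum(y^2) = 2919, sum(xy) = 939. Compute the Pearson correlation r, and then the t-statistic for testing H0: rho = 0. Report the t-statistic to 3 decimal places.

S_xy = nΣxy − ΣxΣy = 7·939 − 48·139 = 6573 − 6672 = -99
S_xx = nΣx² − (Σx)² = 7·376 − 48² = 2632 − 2304 = 328
S_yy = nΣy² − (Σy)² = 7·2919 − 139² = 20433 − 19321 = 1112
r = S_xy / √(S_xx·S_yy) = -99 / √(328·1112) = -99 / √364736 = -99 / 603.9338 = -0.1639
t = r·√(n−2)/√(1−r²) = -0.1639·√5 / √(1−0.026863) = -0.366492 / 0.986477 = -0.372

-0.372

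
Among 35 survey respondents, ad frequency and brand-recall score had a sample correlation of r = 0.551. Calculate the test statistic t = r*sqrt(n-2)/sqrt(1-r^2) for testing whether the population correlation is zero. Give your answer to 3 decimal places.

3.793

t = r·√(n−2) / √(1−r²) with r = 0.551, n = 35
  = 0.551·√33 / √(1 − 0.303601)
  = 0.551·5.744563 / 0.834505
  = 3.165254 / 0.834505 = 3.793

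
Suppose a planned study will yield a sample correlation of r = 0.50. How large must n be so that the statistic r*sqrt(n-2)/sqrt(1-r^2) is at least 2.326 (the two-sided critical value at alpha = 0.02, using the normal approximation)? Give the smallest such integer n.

19

r√(n−2)/√(1−r²) ≥ 2.326  ⇔  n−2 ≥ (2.326)²·(1−r²)/r²
(1−r²)/r² = (1−0.2500)/0.2500 = 3.0000
n ≥ 2 + 5.410276·3.0000 = 2 + 16.2308 = 18.2308
⌈18.2308⌉ = 19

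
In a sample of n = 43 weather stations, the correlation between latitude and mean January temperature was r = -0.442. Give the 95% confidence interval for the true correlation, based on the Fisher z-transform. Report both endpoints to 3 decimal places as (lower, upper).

z_r = atanh(-0.442) = -0.474714;  SE = 1/√(n−3) = 1/√40 = 0.158114
z-limits: -0.474714 ± 1.960·0.158114 = -0.474714 ± 0.309903 = [-0.784617, -0.164811]
ρ-limits: (tanh -0.784617, tanh -0.164811) = (-0.655, -0.163)

(-0.655, -0.163)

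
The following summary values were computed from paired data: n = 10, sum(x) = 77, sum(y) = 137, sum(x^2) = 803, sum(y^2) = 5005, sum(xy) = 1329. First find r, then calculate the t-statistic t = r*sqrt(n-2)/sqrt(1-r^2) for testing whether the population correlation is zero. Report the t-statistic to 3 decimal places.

Numerator: nΣxy − (Σx)(Σy) = 10·1329 − (77)(137) = 2741
Denominator: √[(nΣx²−(Σx)²)(nΣy²−(Σy)²)]
  nΣx²−(Σx)² = 10·803 − 5929 = 2101;  nΣy²−(Σy)² = 10·5005 − 18769 = 31281
  √(2101·31281) = √65721381 = 8106.8725
r = 2741 / 8106.8725 = 0.3381
t = r·√(n−2)/√(1−r²) = 0.3381·√8 / √(1−0.114312) = 0.956291 / 0.941110 = 1.016

1.016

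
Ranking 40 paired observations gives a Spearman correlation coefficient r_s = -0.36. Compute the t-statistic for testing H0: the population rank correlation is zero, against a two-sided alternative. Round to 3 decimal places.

-2.379

1 − r_s² = 1 − 0.1296 = 0.8704;  √(1−r_s²) = 0.932952
√(n−2) = √38 = 6.164414
t = r_s·√(n−2)/√(1−r_s²) = -0.36 · 6.164414 / 0.932952 = -2.379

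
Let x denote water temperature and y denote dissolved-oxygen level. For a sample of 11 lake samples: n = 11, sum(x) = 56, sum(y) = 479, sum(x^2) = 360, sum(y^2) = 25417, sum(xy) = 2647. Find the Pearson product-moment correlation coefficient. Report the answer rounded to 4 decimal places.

S_xy = nΣxy − ΣxΣy = 11·2647 − 56·479 = 29117 − 26824 = 2293
S_xx = nΣx² − (Σx)² = 11·360 − 56² = 3960 − 3136 = 824
S_yy = nΣy² − (Σy)² = 11·25417 − 479² = 279587 − 229441 = 50146
r = S_xy / √(S_xx·S_yy) = 2293 / √(824·50146) = 2293 / √41320304 = 2293 / 6428.0871 = 0.3567

0.3567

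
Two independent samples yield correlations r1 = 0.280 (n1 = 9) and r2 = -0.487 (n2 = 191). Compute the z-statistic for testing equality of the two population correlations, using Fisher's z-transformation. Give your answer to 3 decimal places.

1.977

z1 = atanh(0.280) = 0.287682,  z2 = atanh(-0.487) = -0.532120
SE = √(1/(n1−3) + 1/(n2−3)) = √(1/6 + 1/188) = √(0.1666667 + 0.0053191) = √0.1719858 = 0.414712
z = (z1 − z2)/SE = (0.287682 − (-0.532120)) / 0.414712 = 0.819802 / 0.414712 = 1.977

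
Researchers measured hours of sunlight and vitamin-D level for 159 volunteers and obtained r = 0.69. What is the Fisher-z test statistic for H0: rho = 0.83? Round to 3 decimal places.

-4.249

Fisher z: atanh(0.69) = 0.847956, atanh(0.83) = 1.188136
z = (z_r − z_0)·√(n−3) = (0.847956 − 1.188136)·√156 = -0.340180 · 12.489996 = -4.249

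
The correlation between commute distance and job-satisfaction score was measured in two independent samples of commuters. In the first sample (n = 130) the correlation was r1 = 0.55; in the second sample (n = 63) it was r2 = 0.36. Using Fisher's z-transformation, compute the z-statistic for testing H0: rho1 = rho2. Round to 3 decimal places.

1.542

z1 = atanh(0.55) = 0.618381,  z2 = atanh(0.36) = 0.376886
SE = √(1/(n1−3) + 1/(n2−3)) = √(1/127 + 1/60) = √(0.0078740 + 0.0166667) = √0.0245407 = 0.156655
z = (z1 − z2)/SE = (0.618381 − 0.376886) / 0.156655 = 0.241495 / 0.156655 = 1.542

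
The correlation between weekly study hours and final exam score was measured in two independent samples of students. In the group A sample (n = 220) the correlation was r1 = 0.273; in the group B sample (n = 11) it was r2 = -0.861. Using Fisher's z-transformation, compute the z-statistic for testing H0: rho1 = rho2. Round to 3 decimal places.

4.381

Fisher z-transforms: z1 = atanh(0.273) = 0.280103, z2 = atanh(-0.861) = -1.297198; difference d = 1.577301
Var(d) = 1/217 + 1/8 = 0.0046083 + 0.1250000 = 0.1296083
z = d/√Var(d) = 1.577301 / √0.1296083 = 1.577301 / 0.360012 = 4.381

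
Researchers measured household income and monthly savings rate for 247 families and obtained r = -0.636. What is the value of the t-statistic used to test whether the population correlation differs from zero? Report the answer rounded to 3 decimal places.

1 − r² = 1 − 0.404496 = 0.595504;  √(1−r²) = 0.771689
√(n−2) = √245 = 15.652476
t = r·√(n−2)/√(1−r²) = -0.636 · 15.652476 / 0.771689 = -12.900

-12.900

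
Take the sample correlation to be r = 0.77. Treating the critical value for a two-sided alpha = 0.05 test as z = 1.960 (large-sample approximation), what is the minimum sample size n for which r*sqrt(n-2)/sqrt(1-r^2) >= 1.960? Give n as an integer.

5

r√(n−2)/√(1−r²) ≥ 1.960  ⇔  n−2 ≥ (1.960)²·(1−r²)/r²
(1−r²)/r² = (1−0.5929)/0.5929 = 0.6866
n ≥ 2 + 3.8416·0.6866 = 2 + 2.6376 = 4.6376
⌈4.6376⌉ = 5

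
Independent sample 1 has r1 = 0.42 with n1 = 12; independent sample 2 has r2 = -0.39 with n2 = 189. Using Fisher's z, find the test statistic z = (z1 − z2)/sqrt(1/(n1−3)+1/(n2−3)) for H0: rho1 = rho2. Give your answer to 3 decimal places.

z1 = atanh(0.42) = 0.447692,  z2 = atanh(-0.39) = -0.411800
SE = √(1/(n1−3) + 1/(n2−3)) = √(1/9 + 1/186) = √(0.1111111 + 0.0053763) = √0.1164874 = 0.341303
z = (z1 − z2)/SE = (0.447692 − (-0.411800)) / 0.341303 = 0.859492 / 0.341303 = 2.518

2.518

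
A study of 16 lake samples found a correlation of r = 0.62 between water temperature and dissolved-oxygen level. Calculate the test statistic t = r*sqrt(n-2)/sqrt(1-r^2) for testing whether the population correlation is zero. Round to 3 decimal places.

2.957

1 − r² = 1 − 0.3844 = 0.6156;  √(1−r²) = 0.784602
√(n−2) = √14 = 3.741657
t = r·√(n−2)/√(1−r²) = 0.62 · 3.741657 / 0.784602 = 2.957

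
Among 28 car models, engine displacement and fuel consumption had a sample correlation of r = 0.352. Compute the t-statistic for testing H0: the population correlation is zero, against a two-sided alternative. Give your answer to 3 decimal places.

1.918

1 − r² = 1 − 0.123904 = 0.876096;  √(1−r²) = 0.936000
√(n−2) = √26 = 5.099020
t = r·√(n−2)/√(1−r²) = 0.352 · 5.099020 / 0.936000 = 1.918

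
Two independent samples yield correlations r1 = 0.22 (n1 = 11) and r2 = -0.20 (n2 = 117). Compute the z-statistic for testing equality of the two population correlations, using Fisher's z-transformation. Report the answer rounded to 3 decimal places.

1.166

z1 = atanh(0.22) = 0.223656,  z2 = atanh(-0.20) = -0.202733
SE = √(1/(n1−3) + 1/(n2−3)) = √(1/8 + 1/114) = √(0.1250000 + 0.0087719) = √0.1337719 = 0.365748
z = (z1 − z2)/SE = (0.223656 − (-0.202733)) / 0.365748 = 0.426389 / 0.365748 = 1.166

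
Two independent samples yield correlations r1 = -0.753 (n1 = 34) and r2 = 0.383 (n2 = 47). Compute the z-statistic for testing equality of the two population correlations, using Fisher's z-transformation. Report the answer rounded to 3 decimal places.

Fisher z-transforms: z1 = atanh(-0.753) = -0.979848, z2 = atanh(0.383) = 0.403571; difference d = -1.383419
Var(d) = 1/31 + 1/44 = 0.0322581 + 0.0227273 = 0.0549854
z = d/√Var(d) = -1.383419 / √0.0549854 = -1.383419 / 0.234490 = -5.900

-5.900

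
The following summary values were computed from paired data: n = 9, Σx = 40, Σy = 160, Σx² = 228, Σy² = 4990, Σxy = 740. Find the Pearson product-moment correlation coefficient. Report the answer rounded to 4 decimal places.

0.0880

Numerator: nΣxy − (Σx)(Σy) = 9·740 − (40)(160) = 260
Denominator: √[(nΣx²−(Σx)²)(nΣy²−(Σy)²)]
  nΣx²−(Σx)² = 9·228 − 1600 = 452;  nΣy²−(Σy)² = 9·4990 − 25600 = 19310
  √(452·19310) = √8728120 = 2954.3392
r = 260 / 2954.3392 = 0.0880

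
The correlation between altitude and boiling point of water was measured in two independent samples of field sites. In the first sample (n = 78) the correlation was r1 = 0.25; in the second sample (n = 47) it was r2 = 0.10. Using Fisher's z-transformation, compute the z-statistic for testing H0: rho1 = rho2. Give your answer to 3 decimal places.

z1 = atanh(0.25) = 0.255413,  z2 = atanh(0.10) = 0.100335
SE = √(1/(n1−3) + 1/(n2−3)) = √(1/75 + 1/44) = √(0.0133333 + 0.0227273) = √0.0360606 = 0.189896
z = (z1 − z2)/SE = (0.255413 − 0.100335) / 0.189896 = 0.155078 / 0.189896 = 0.817

0.817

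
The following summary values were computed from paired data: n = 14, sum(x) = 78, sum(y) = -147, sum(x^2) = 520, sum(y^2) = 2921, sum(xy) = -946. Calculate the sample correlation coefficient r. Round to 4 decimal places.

-0.3702

S_xy = nΣxy − ΣxΣy = 14·(-946) − 78·(-147) = -13244 − (-11466) = -1778
S_xx = nΣx² − (Σx)² = 14·520 − 78² = 7280 − 6084 = 1196
S_yy = nΣy² − (Σy)² = 14·2921 − (-147)² = 40894 − 21609 = 19285
r = S_xy / √(S_xx·S_yy) = -1778 / √(1196·19285) = -1778 / √23064860 = -1778 / 4802.5889 = -0.3702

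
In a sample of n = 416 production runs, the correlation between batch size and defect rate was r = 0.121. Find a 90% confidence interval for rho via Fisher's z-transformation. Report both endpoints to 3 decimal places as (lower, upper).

(0.041, 0.200)

Fisher z: z_r = atanh(r) = ½·ln((1+0.121)/(1−0.121)) = 0.121596
SE(z) = 1/√(n−3) = 1/√413 = 0.049207
90% ⇒ z* = 1.645; margin = 1.645·0.049207 = 0.080946
CI on z-scale: (0.040650, 0.202542)
Back-transform: tanh(0.040650) = 0.040628, tanh(0.202542) = 0.199817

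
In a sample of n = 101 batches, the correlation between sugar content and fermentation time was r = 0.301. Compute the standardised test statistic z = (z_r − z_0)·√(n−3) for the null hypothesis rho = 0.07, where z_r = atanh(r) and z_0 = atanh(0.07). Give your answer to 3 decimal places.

2.381

z_r = atanh(0.301) = 0.310619,  z_0 = atanh(0.07) = 0.070115
SE = 1/√(n−3) = 1/√98 = 0.101015
z = (z_r − z_0)/SE = (0.310619 − 0.070115) / 0.101015 = 0.240504 / 0.101015 = 2.381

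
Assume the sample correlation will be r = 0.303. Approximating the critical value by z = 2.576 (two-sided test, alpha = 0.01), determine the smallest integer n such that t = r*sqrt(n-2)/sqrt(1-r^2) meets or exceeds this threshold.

r√(n−2)/√(1−r²) ≥ 2.576  ⇔  n−2 ≥ (2.576)²·(1−r²)/r²
(1−r²)/r² = (1−0.091809)/0.091809 = 9.8922
n ≥ 2 + 6.635776·9.8922 = 2 + 65.6424 = 67.6424
⌈67.6424⌉ = 68

68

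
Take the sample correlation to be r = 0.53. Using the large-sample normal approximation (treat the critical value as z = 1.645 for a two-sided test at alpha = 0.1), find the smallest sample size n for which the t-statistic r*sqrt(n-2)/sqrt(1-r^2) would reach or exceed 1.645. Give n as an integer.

9

Need r·√(n−2)/√(1−r²) ≥ 1.645
√(n−2) ≥ 1.645·√(1−0.2809) / 0.53 = 1.645·0.847998 / 0.53 = 2.6320
n−2 ≥ 6.9274  ⇒  n ≥ 8.9274
Smallest integer n = 9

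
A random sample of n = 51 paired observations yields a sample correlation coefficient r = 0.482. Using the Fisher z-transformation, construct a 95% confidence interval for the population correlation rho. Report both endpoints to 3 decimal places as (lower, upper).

z_r = atanh(0.482) = 0.525586;  SE = 1/√(n−3) = 1/√48 = 0.144338
z-limits: 0.525586 ± 1.960·0.144338 = 0.525586 ± 0.282902 = [0.242684, 0.808488]
ρ-limits: (tanh 0.242684, tanh 0.808488) = (0.238, 0.669)

(0.238, 0.669)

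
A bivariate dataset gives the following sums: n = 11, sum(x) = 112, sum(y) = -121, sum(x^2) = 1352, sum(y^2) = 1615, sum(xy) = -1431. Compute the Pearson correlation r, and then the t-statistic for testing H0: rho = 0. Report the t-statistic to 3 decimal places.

-4.169

Numerator: nΣxy − (Σx)(Σy) = 11·(-1431) − (112)(-121) = -2189
Denominator: √[(nΣx²−(Σx)²)(nΣy²−(Σy)²)]
  nΣx²−(Σx)² = 11·1352 − 12544 = 2328;  nΣy²−(Σy)² = 11·1615 − 14641 = 3124
  √(2328·3124) = √7272672 = 2696.7892
r = -2189 / 2696.7892 = -0.8117
t = r·√(n−2)/√(1−r²) = -0.8117·√9 / √(1−0.658857) = -2.435100 / 0.584074 = -4.169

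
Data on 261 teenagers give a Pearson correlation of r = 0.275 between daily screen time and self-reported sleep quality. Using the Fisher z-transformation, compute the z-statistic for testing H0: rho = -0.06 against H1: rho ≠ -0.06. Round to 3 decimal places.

5.499

Fisher z: atanh(0.275) = 0.282265, atanh(-0.06) = -0.060072
z = (z_r − z_0)·√(n−3) = (0.282265 − (-0.060072))·√258 = 0.342337 · 16.062378 = 5.499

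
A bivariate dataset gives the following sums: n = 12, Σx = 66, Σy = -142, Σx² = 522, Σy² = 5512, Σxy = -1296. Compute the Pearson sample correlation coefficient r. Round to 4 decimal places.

Numerator: nΣxy − (Σx)(Σy) = 12·(-1296) − (66)(-142) = -6180
Denominator: √[(nΣx²−(Σx)²)(nΣy²−(Σy)²)]
  nΣx²−(Σx)² = 12·522 − 4356 = 1908;  nΣy²−(Σy)² = 12·5512 − 20164 = 45980
  √(1908·45980) = √87729840 = 9366.4209
r = -6180 / 9366.4209 = -0.6598

-0.6598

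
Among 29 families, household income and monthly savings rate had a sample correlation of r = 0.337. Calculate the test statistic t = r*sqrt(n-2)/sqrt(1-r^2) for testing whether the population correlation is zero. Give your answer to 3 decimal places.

t = r·√(n−2) / √(1−r²) with r = 0.337, n = 29
  = 0.337·√27 / √(1 − 0.113569)
  = 0.337·5.196152 / 0.941505
  = 1.751103 / 0.941505 = 1.860

1.860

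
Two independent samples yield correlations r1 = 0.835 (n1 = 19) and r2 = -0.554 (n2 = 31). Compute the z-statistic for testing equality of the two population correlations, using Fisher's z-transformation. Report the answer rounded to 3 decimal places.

5.835

Fisher z-transforms: z1 = atanh(0.835) = 1.204427, z2 = atanh(-0.554) = -0.624134; difference d = 1.828561
Var(d) = 1/16 + 1/28 = 0.0625000 + 0.0357143 = 0.0982143
z = d/√Var(d) = 1.828561 / √0.0982143 = 1.828561 / 0.313392 = 5.835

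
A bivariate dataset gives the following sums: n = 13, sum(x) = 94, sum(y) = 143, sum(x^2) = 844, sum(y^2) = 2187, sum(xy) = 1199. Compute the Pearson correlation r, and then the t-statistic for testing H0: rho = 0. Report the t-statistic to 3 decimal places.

S_xy = nΣxy − ΣxΣy = 13·1199 − 94·143 = 15587 − 13442 = 2145
S_xx = nΣx² − (Σx)² = 13·844 − 94² = 10972 − 8836 = 2136
S_yy = nΣy² − (Σy)² = 13·2187 − 143² = 28431 − 20449 = 7982
r = S_xy / √(S_xx·S_yy) = 2145 / √(2136·7982) = 2145 / √17049552 = 2145 / 4129.1103 = 0.5195
t = r·√(n−2)/√(1−r²) = 0.5195·√11 / √(1−0.269880) = 1.722987 / 0.854471 = 2.016

2.016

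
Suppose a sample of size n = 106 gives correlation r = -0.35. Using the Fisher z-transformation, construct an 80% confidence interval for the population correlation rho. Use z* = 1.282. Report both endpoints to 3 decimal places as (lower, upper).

Fisher z: z_r = atanh(r) = ½·ln((1+(-0.35))/(1−(-0.35))) = -0.365444
SE(z) = 1/√(n−3) = 1/√103 = 0.098533
80% ⇒ z* = 1.282; margin = 1.282·0.098533 = 0.126319
CI on z-scale: (-0.491763, -0.239125)
Back-transform: tanh(-0.491763) = -0.455615, tanh(-0.239125) = -0.234669

(-0.456, -0.235)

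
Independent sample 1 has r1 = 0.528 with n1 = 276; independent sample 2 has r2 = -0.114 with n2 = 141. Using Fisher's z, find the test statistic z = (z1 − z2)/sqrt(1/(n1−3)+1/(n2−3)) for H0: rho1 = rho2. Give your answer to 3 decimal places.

Fisher z-transforms: z1 = atanh(0.528) = 0.587368, z2 = atanh(-0.114) = -0.114498; difference d = 0.701866
Var(d) = 1/273 + 1/138 = 0.0036630 + 0.0072464 = 0.0109094
z = d/√Var(d) = 0.701866 / √0.0109094 = 0.701866 / 0.104448 = 6.720

6.720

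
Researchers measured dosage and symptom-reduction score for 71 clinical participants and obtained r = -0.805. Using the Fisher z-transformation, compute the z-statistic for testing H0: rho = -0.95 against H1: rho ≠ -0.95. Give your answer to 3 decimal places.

z_r = atanh(-0.805) = -1.112658,  z_0 = atanh(-0.95) = -1.831781
SE = 1/√(n−3) = 1/√68 = 0.121268
z = (z_r − z_0)/SE = (-1.112658 − (-1.831781)) / 0.121268 = 0.719123 / 0.121268 = 5.930

5.930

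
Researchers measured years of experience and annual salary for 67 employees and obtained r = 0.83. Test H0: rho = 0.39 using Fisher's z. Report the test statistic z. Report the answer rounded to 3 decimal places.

6.211

Fisher z: atanh(0.83) = 1.188136, atanh(0.39) = 0.411800
z = (z_r − z_0)·√(n−3) = (1.188136 − 0.411800)·√64 = 0.776336 · 8.000000 = 6.211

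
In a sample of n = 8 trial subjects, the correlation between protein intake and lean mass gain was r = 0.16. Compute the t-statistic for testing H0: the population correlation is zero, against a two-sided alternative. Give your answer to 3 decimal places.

0.397

1 − r² = 1 − 0.0256 = 0.9744;  √(1−r²) = 0.987117
√(n−2) = √6 = 2.449490
t = r·√(n−2)/√(1−r²) = 0.16 · 2.449490 / 0.987117 = 0.397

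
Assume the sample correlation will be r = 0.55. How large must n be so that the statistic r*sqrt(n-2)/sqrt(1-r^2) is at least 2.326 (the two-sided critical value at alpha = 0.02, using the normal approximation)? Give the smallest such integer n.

15

r√(n−2)/√(1−r²) ≥ 2.326  ⇔  n−2 ≥ (2.326)²·(1−r²)/r²
(1−r²)/r² = (1−0.3025)/0.3025 = 2.3058
n ≥ 2 + 5.410276·2.3058 = 2 + 12.4750 = 14.4750
⌈14.4750⌉ = 15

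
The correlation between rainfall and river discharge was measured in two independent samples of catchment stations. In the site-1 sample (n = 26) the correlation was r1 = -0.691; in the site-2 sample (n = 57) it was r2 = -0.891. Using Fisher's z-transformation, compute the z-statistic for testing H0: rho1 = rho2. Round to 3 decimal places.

Fisher z-transforms: z1 = atanh(-0.691) = -0.849867, z2 = atanh(-0.891) = -1.426757; difference d = 0.576890
Var(d) = 1/23 + 1/54 = 0.0434783 + 0.0185185 = 0.0619968
z = d/√Var(d) = 0.576890 / √0.0619968 = 0.576890 / 0.248992 = 2.317

2.317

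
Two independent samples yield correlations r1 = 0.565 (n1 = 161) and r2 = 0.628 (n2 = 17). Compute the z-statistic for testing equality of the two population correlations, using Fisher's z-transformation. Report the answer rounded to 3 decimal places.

-0.351

Fisher z-transforms: z1 = atanh(0.565) = 0.640148, z2 = atanh(0.628) = 0.738107; difference d = -0.097959
Var(d) = 1/158 + 1/14 = 0.0063291 + 0.0714286 = 0.0777577
z = d/√Var(d) = -0.097959 / √0.0777577 = -0.097959 / 0.278851 = -0.351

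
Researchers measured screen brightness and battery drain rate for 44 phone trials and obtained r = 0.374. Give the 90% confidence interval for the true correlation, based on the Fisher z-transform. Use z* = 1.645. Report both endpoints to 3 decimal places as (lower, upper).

z_r = atanh(0.374) = 0.393066;  SE = 1/√(n−3) = 1/√41 = 0.156174
z-limits: 0.393066 ± 1.645·0.156174 = 0.393066 ± 0.256906 = [0.136160, 0.649972]
ρ-limits: (tanh 0.136160, tanh 0.649972) = (0.135, 0.572)

(0.135, 0.572)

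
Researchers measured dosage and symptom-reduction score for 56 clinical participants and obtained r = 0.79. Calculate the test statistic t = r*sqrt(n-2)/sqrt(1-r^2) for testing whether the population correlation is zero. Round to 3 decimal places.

t = r·√(n−2) / √(1−r²) with r = 0.79, n = 56
  = 0.79·√54 / √(1 − 0.6241)
  = 0.79·7.348469 / 0.613107
  = 5.805291 / 0.613107 = 9.469

9.469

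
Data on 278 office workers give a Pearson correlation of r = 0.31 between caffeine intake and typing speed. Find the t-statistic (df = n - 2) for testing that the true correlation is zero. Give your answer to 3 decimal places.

5.417

t = r·√(n−2) / √(1−r²) with r = 0.31, n = 278
  = 0.31·√276 / √(1 − 0.0961)
  = 0.31·16.613248 / 0.950737
  = 5.150107 / 0.950737 = 5.417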